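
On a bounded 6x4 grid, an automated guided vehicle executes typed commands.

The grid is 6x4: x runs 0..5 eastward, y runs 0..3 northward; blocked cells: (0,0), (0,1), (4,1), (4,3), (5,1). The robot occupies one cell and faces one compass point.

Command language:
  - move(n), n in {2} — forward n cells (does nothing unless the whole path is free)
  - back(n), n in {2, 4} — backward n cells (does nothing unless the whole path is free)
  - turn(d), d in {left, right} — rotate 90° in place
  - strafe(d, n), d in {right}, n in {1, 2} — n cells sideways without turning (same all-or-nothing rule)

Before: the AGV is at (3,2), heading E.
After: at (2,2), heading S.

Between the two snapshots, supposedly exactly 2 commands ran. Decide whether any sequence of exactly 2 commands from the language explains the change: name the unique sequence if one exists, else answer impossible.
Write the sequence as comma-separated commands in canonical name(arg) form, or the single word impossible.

key: cell and facing (now S) both changed — the 2 commands mix motion and turning
t0: at (3,2), heading E
[1] after turn(right): at (3,2), heading S
[2] after strafe(right, 1): at (2,2), heading S
no other 2-command option fits: unique.

turn(right), strafe(right, 1)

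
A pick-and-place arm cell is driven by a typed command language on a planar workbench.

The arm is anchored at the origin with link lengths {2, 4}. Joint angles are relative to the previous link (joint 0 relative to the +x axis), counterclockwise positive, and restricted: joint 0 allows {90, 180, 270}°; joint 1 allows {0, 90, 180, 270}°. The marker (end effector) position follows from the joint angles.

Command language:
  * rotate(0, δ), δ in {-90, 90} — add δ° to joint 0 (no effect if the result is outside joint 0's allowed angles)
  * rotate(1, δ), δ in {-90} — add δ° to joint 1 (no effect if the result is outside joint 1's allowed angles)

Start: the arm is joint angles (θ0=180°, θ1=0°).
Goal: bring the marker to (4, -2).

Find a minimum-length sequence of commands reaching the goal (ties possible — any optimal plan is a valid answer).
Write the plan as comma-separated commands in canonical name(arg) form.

from: joint angles (θ0=180°, θ1=0°)
1. rotate(1, -90) → joint angles (θ0=180°, θ1=270°)
2. rotate(1, -90) → joint angles (θ0=180°, θ1=180°)
3. rotate(1, -90) → joint angles (θ0=180°, θ1=90°)
4. rotate(0, 90) → joint angles (θ0=270°, θ1=90°)
nothing shorter than 4 reaches the goal.

rotate(1, -90), rotate(1, -90), rotate(1, -90), rotate(0, 90)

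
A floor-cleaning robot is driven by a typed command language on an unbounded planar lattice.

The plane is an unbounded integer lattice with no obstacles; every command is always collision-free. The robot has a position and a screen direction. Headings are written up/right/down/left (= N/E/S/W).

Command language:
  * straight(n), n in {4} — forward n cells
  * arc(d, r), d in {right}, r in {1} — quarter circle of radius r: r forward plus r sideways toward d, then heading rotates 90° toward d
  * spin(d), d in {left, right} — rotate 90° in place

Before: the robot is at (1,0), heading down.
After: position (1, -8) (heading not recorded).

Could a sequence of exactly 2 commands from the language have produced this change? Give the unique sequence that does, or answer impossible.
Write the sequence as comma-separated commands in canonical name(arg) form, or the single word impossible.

t0: at (1,0), heading down
1. straight(4) → at (1,-4), heading down
2. straight(4) → at (1,-8), heading down
no rival 2-sequence matches.

straight(4), straight(4)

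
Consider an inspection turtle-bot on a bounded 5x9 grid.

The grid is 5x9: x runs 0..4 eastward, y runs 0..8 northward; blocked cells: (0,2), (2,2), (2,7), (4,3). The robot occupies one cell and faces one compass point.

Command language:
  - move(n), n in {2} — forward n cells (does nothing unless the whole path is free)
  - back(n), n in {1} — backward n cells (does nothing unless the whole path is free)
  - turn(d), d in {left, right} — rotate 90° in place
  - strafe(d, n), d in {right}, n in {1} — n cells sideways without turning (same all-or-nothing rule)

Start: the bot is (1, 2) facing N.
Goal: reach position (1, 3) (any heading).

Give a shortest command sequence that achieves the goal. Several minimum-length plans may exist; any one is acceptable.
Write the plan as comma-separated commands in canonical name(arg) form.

back(1), move(2)

start: (1, 2) facing N
step 1 (back(1)): (1, 1) facing N
step 2 (move(2)): (1, 3) facing N
minimal: 2 command(s), checked below 2.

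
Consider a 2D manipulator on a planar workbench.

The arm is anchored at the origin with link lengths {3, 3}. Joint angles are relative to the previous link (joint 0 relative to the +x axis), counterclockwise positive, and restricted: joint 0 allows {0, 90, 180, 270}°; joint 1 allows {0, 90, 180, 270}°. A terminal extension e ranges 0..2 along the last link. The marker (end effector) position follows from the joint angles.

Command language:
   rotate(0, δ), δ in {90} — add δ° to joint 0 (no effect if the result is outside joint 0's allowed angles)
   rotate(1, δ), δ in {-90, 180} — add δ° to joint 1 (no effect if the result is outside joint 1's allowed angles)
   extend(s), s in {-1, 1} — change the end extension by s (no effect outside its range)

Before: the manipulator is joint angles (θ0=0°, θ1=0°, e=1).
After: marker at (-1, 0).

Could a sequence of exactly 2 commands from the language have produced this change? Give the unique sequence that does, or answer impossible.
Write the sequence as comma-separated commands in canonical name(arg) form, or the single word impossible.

rotate(1, -90), rotate(1, -90)

from: joint angles (θ0=0°, θ1=0°, e=1)
step 1 (rotate(1, -90)): joint angles (θ0=0°, θ1=270°, e=1)
step 2 (rotate(1, -90)): joint angles (θ0=0°, θ1=180°, e=1)
no other 2-command option fits: unique.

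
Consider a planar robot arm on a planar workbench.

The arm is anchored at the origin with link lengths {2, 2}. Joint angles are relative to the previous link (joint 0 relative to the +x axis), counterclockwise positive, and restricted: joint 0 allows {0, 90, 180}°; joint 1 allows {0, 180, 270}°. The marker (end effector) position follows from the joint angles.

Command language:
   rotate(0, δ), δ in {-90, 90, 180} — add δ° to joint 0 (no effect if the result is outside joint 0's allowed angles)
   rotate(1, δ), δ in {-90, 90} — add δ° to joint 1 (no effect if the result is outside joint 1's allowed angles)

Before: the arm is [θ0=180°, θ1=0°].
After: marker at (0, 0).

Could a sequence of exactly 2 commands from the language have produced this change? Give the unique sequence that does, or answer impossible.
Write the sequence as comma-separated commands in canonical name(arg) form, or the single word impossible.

rotate(1, -90), rotate(1, -90)

from: [θ0=180°, θ1=0°]
t=1 rotate(1, -90) ⇒ [θ0=180°, θ1=270°]
t=2 rotate(1, -90) ⇒ [θ0=180°, θ1=180°]
no rival 2-sequence matches.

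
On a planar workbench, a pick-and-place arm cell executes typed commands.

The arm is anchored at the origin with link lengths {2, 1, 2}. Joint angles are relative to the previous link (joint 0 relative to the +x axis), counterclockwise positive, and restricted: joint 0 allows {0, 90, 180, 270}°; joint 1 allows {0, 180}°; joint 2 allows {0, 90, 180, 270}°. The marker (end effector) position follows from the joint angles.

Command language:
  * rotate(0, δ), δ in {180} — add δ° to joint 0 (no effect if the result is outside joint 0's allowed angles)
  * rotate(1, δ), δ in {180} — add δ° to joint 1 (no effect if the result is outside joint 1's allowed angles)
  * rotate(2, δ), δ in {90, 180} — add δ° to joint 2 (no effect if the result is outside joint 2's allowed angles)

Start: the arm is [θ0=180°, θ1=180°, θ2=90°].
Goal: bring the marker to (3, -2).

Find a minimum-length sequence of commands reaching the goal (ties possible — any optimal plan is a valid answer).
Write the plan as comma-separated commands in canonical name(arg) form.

initial: [θ0=180°, θ1=180°, θ2=90°]
1. rotate(0, 180) → [θ0=0°, θ1=180°, θ2=90°]
2. rotate(2, 180) → [θ0=0°, θ1=180°, θ2=270°]
3. rotate(1, 180) → [θ0=0°, θ1=0°, θ2=270°]
no 2-step plan works, so 3 is optimal.

rotate(0, 180), rotate(2, 180), rotate(1, 180)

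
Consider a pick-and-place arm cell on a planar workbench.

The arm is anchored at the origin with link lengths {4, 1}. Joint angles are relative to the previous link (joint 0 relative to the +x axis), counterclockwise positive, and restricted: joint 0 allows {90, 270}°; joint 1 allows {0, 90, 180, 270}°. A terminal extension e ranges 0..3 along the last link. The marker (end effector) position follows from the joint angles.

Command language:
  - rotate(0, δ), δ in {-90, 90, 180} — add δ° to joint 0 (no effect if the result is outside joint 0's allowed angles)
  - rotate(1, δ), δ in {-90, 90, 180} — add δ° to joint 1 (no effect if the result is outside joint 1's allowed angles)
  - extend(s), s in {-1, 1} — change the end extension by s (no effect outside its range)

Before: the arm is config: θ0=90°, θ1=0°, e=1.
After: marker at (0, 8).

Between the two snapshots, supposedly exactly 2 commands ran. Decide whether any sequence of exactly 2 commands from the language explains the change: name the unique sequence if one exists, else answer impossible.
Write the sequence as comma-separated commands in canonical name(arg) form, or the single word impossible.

initial: config: θ0=90°, θ1=0°, e=1
t=1 extend(1) ⇒ config: θ0=90°, θ1=0°, e=2
t=2 extend(1) ⇒ config: θ0=90°, θ1=0°, e=3
all 64 alternatives checked — unique.

extend(1), extend(1)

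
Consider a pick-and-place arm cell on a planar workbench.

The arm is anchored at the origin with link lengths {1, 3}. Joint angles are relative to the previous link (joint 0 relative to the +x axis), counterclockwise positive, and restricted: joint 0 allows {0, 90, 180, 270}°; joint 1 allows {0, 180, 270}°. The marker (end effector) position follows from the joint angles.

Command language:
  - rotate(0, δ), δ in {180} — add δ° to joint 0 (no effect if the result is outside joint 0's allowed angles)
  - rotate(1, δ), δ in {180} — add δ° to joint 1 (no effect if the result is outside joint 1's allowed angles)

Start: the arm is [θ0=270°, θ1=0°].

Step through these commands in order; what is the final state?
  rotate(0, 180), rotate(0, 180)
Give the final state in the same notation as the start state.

[θ0=270°, θ1=0°]

start: [θ0=270°, θ1=0°]
step 1 (rotate(0, 180)): [θ0=90°, θ1=0°]
step 2 (rotate(0, 180)): [θ0=270°, θ1=0°]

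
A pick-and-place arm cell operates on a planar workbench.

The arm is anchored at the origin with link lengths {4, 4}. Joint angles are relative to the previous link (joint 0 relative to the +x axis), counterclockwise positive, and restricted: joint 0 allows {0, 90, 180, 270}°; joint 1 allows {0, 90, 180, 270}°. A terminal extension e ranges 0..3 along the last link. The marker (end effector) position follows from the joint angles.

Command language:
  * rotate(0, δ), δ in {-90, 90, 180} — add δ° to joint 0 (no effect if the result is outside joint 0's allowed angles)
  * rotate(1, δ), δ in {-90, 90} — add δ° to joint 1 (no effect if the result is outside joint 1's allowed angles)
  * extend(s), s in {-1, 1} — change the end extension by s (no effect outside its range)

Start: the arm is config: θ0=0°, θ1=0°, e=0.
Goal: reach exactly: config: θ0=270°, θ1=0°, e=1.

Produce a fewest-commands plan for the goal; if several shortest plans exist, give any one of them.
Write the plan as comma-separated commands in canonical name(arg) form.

start: config: θ0=0°, θ1=0°, e=0
t=1 rotate(0, -90) ⇒ config: θ0=270°, θ1=0°, e=0
t=2 extend(1) ⇒ config: θ0=270°, θ1=0°, e=1
nothing shorter than 2 reaches the goal.

rotate(0, -90), extend(1)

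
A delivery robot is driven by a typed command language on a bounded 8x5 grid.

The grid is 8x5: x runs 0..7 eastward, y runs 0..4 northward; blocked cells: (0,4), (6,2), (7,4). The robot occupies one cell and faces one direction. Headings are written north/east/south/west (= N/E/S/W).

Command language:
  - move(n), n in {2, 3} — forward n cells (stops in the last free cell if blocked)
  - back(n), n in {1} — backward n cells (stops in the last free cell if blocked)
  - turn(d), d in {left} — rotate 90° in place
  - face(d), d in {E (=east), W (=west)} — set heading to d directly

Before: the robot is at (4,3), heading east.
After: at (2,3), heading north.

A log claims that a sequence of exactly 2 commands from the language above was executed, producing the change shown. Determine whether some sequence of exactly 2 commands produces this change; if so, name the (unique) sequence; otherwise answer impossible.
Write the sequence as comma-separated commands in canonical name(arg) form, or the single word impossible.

impossible

all 36 sequences checked — none match.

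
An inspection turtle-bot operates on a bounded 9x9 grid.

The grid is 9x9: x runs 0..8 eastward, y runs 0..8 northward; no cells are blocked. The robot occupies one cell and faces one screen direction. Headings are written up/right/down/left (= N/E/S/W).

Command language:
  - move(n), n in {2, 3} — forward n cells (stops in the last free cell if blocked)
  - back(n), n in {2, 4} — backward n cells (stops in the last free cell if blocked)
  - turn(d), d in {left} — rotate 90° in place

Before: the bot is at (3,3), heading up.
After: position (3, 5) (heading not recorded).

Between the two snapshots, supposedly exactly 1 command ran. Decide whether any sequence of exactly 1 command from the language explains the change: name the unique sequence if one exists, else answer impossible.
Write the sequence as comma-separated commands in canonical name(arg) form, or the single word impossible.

move(2)

t0: at (3,3), heading up
t=1 move(2) ⇒ at (3,5), heading up
all 5 alternatives checked — unique.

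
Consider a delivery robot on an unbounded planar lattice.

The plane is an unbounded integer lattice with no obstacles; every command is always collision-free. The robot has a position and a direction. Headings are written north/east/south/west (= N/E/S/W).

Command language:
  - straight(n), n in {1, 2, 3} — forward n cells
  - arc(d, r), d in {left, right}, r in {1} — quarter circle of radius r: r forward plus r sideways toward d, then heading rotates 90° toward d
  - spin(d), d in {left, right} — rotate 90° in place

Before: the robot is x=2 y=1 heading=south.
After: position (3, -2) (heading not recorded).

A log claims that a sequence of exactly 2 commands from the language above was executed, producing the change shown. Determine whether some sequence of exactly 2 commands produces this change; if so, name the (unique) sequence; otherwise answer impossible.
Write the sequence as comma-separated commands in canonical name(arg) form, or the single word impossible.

key: running arc(left, 1) before straight(2) would end elsewhere — order is forced
begin: x=2 y=1 heading=south
1. straight(2) → x=2 y=-1 heading=south
2. arc(left, 1) → x=3 y=-2 heading=east
uniquely the one of 49 2-step routes that fits.

straight(2), arc(left, 1)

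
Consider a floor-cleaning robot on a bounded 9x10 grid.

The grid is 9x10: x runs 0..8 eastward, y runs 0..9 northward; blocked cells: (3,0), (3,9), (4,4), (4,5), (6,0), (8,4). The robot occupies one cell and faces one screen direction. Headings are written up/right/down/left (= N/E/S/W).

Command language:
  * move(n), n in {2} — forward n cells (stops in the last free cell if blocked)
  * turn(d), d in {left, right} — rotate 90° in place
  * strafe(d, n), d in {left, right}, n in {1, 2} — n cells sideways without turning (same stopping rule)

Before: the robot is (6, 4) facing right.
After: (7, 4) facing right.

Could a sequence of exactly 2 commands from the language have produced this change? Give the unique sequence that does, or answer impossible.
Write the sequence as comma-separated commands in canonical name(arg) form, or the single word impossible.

move(2), move(2)

key: the first move(2) is stopped early by the blocked cell at (8,4)
start: (6, 4) facing right
[1] after move(2): (7, 4) facing right
[2] after move(2): (7, 4) facing right
all 49 alternatives checked — unique.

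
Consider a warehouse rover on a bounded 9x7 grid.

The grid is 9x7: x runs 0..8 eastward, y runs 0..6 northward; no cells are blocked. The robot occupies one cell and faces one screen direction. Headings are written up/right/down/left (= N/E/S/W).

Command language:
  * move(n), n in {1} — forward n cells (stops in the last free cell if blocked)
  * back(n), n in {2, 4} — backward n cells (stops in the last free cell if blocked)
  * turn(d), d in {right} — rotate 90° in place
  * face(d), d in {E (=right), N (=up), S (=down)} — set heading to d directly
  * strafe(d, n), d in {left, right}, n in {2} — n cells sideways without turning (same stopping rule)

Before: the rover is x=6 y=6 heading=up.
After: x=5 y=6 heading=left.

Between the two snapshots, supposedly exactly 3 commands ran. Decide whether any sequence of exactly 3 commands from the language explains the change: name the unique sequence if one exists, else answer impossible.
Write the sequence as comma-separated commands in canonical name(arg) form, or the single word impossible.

key: running move(1) before face(S) would end elsewhere — order is forced
t0: x=6 y=6 heading=up
1. face(S) → x=6 y=6 heading=down
2. turn(right) → x=6 y=6 heading=left
3. move(1) → x=5 y=6 heading=left
uniquely the one of 729 3-step routes that fits.

face(S), turn(right), move(1)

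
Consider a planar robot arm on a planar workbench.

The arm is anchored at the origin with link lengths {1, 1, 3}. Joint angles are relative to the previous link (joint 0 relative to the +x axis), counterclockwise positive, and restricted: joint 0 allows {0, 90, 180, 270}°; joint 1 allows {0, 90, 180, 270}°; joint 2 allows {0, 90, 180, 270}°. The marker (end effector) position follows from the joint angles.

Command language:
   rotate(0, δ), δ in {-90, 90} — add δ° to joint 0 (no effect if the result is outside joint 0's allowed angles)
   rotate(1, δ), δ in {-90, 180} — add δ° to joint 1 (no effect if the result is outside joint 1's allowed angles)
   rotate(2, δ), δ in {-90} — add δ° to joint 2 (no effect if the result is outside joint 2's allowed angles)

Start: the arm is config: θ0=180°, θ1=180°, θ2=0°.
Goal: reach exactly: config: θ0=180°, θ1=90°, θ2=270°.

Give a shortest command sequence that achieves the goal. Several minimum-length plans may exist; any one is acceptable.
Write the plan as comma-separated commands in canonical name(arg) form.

rotate(1, -90), rotate(2, -90)

from: config: θ0=180°, θ1=180°, θ2=0°
step 1 (rotate(1, -90)): config: θ0=180°, θ1=90°, θ2=0°
step 2 (rotate(2, -90)): config: θ0=180°, θ1=90°, θ2=270°
no 1-step plan works, so 2 is optimal.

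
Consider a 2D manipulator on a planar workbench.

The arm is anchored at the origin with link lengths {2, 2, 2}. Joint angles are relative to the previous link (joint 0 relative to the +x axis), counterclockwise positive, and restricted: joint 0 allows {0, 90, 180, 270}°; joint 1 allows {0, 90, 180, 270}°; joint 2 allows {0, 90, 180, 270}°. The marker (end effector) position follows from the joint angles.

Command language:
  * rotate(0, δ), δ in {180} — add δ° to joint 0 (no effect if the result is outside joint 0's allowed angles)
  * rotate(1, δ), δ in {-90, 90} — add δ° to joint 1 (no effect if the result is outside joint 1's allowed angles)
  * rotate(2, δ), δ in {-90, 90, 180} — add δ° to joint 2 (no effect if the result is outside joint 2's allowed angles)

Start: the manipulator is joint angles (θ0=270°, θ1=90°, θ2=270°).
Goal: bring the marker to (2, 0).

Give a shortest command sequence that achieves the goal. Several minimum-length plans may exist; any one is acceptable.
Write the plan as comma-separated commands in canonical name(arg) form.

t0: joint angles (θ0=270°, θ1=90°, θ2=270°)
[1] after rotate(2, 180): joint angles (θ0=270°, θ1=90°, θ2=90°)
nothing shorter than 1 reaches the goal.

rotate(2, 180)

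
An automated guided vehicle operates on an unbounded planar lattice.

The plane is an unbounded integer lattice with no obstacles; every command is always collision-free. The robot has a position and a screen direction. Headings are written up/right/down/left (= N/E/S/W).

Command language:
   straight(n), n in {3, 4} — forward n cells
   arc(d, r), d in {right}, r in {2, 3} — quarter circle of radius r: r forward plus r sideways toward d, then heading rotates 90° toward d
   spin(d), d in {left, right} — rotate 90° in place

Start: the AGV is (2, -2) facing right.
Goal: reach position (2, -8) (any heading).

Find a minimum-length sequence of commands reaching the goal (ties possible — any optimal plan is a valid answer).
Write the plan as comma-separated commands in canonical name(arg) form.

from: (2, -2) facing right
[1] after arc(right, 3): (5, -5) facing down
[2] after arc(right, 3): (2, -8) facing left
nothing shorter than 2 reaches the goal.

arc(right, 3), arc(right, 3)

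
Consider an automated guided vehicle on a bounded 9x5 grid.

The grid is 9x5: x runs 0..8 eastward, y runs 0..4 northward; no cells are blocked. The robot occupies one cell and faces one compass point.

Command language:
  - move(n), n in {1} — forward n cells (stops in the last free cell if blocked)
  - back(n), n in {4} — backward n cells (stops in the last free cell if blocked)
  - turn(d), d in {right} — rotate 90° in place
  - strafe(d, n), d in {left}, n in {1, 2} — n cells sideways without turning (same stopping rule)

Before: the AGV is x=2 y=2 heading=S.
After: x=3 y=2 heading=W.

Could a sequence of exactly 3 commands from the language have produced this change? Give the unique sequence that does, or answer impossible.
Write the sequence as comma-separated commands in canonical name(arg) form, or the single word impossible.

key: cell and facing (now W) both changed — the 3 commands mix motion and turning
begin: x=2 y=2 heading=S
[1] after strafe(left, 2): x=4 y=2 heading=S
[2] after turn(right): x=4 y=2 heading=W
[3] after move(1): x=3 y=2 heading=W
no rival 3-sequence matches.

strafe(left, 2), turn(right), move(1)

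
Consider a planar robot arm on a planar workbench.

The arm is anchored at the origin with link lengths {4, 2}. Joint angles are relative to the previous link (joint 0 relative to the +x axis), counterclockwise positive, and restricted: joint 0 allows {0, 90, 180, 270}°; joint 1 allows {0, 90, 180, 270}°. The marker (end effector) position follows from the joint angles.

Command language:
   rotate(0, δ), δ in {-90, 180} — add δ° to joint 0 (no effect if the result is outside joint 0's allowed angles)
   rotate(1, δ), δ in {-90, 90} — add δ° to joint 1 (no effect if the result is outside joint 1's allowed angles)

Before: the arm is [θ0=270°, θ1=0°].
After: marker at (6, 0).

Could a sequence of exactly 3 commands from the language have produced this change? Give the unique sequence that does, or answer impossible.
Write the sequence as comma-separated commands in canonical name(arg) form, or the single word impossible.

rotate(0, -90), rotate(0, -90), rotate(0, -90)

initial: [θ0=270°, θ1=0°]
step 1 (rotate(0, -90)): [θ0=180°, θ1=0°]
step 2 (rotate(0, -90)): [θ0=90°, θ1=0°]
step 3 (rotate(0, -90)): [θ0=0°, θ1=0°]
no rival 3-sequence matches.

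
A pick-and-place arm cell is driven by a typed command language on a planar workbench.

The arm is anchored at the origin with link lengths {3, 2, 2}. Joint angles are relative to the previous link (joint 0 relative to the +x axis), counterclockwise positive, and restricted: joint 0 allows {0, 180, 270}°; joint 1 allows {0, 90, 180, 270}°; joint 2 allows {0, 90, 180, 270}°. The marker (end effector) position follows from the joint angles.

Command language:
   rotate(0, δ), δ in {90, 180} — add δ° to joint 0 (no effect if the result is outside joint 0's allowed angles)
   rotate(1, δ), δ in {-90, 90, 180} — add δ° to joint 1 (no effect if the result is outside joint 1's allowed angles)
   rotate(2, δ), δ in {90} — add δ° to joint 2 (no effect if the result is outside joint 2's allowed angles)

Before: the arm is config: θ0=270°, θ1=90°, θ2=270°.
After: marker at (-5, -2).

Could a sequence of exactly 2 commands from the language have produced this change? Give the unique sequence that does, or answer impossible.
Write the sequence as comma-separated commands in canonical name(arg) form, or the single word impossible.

rotate(0, 90), rotate(0, 180)

key: order matters: swapping rotate(0, 90) and rotate(0, 180) lands elsewhere
from: config: θ0=270°, θ1=90°, θ2=270°
t=1 rotate(0, 90) ⇒ config: θ0=0°, θ1=90°, θ2=270°
t=2 rotate(0, 180) ⇒ config: θ0=180°, θ1=90°, θ2=270°
all 36 alternatives checked — unique.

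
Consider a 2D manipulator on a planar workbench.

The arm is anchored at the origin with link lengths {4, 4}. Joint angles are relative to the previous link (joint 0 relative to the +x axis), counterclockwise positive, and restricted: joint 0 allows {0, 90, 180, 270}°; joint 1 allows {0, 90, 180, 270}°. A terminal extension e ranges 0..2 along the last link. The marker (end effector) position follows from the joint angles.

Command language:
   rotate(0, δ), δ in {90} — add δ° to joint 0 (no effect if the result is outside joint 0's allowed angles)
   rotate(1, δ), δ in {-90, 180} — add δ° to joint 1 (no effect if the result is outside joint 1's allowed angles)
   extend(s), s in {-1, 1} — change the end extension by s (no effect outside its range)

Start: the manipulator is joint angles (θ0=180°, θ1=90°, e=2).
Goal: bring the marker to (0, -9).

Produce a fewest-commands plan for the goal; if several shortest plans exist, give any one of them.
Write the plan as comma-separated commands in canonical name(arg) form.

rotate(1, -90), extend(-1), rotate(0, 90)

begin: joint angles (θ0=180°, θ1=90°, e=2)
step 1 (rotate(1, -90)): joint angles (θ0=180°, θ1=0°, e=2)
step 2 (extend(-1)): joint angles (θ0=180°, θ1=0°, e=1)
step 3 (rotate(0, 90)): joint angles (θ0=270°, θ1=0°, e=1)
shorter routes all fall short; 3 is best.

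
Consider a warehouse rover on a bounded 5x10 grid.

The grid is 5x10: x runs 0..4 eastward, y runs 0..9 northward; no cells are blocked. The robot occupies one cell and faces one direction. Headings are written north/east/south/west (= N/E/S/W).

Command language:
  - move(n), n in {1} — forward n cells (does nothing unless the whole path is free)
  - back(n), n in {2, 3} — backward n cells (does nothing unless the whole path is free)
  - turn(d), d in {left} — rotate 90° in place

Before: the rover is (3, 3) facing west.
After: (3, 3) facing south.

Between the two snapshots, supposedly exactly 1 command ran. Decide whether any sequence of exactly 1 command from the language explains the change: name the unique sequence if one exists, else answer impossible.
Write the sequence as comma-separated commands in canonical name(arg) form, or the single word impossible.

key: parked at (3,3) the whole time — nothing moves the robot
begin: (3, 3) facing west
1. turn(left) → (3, 3) facing south
all 4 alternatives checked — unique.

turn(left)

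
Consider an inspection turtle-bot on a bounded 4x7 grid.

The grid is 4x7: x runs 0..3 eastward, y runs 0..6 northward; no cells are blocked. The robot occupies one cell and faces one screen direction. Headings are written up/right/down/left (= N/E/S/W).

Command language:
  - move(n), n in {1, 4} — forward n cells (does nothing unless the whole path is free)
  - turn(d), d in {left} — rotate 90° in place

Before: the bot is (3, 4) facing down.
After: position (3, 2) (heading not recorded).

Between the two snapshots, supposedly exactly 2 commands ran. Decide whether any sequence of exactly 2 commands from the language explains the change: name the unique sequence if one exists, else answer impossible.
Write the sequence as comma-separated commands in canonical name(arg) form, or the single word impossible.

from: (3, 4) facing down
t=1 move(1) ⇒ (3, 3) facing down
t=2 move(1) ⇒ (3, 2) facing down
uniquely the one of 9 2-step routes that fits.

move(1), move(1)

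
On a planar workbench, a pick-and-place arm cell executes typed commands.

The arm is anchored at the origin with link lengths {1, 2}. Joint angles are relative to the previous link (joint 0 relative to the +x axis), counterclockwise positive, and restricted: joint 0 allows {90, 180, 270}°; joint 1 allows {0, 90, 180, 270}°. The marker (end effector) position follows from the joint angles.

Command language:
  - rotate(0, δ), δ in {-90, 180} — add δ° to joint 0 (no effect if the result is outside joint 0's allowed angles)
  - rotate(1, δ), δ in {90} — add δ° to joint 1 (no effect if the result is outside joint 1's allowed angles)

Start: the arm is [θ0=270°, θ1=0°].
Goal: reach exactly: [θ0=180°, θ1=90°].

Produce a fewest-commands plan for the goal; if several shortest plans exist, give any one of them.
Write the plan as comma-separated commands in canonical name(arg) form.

initial: [θ0=270°, θ1=0°]
[1] after rotate(0, -90): [θ0=180°, θ1=0°]
[2] after rotate(1, 90): [θ0=180°, θ1=90°]
nothing shorter than 2 reaches the goal.

rotate(0, -90), rotate(1, 90)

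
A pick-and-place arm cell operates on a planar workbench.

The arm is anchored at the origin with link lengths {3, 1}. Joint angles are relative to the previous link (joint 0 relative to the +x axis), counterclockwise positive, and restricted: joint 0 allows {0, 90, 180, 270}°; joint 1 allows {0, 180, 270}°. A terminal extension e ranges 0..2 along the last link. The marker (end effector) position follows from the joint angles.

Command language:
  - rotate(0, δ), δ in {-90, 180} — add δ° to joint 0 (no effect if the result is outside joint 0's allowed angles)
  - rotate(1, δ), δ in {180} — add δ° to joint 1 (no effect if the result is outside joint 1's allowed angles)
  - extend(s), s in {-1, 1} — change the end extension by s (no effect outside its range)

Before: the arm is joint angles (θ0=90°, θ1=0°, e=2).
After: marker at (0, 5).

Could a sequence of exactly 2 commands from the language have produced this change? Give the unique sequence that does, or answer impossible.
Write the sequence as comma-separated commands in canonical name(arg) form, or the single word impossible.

extend(1), extend(-1)

key: order matters: swapping extend(1) and extend(-1) lands elsewhere
start: joint angles (θ0=90°, θ1=0°, e=2)
1. extend(1) → joint angles (θ0=90°, θ1=0°, e=2)
2. extend(-1) → joint angles (θ0=90°, θ1=0°, e=1)
no other 2-command option fits: unique.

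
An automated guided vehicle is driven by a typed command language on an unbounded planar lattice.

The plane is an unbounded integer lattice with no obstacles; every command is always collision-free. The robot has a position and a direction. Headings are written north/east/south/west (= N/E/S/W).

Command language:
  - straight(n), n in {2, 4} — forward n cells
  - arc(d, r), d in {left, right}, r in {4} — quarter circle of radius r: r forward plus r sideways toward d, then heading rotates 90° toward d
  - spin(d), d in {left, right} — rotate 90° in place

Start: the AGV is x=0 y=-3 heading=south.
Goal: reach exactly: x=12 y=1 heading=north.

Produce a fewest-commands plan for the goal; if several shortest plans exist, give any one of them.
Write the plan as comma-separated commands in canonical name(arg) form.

arc(left, 4), arc(left, 4), arc(right, 4), spin(left)

initial: x=0 y=-3 heading=south
[1] after arc(left, 4): x=4 y=-7 heading=east
[2] after arc(left, 4): x=8 y=-3 heading=north
[3] after arc(right, 4): x=12 y=1 heading=east
[4] after spin(left): x=12 y=1 heading=north
minimal: 4 command(s), checked below 4.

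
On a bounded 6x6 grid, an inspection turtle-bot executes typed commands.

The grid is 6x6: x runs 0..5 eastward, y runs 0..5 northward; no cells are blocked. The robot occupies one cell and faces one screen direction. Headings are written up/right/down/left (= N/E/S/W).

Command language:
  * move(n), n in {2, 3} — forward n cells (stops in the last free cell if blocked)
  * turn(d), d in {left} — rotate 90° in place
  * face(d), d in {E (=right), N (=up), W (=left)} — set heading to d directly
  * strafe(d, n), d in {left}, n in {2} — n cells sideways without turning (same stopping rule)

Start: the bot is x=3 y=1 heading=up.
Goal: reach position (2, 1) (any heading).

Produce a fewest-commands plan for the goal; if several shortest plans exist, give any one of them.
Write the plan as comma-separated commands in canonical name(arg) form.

t0: x=3 y=1 heading=up
t=1 strafe(left, 2) ⇒ x=1 y=1 heading=up
t=2 strafe(left, 2) ⇒ x=0 y=1 heading=up
t=3 face(E) ⇒ x=0 y=1 heading=right
t=4 move(2) ⇒ x=2 y=1 heading=right
shorter routes all fall short; 4 is best.

strafe(left, 2), strafe(left, 2), face(E), move(2)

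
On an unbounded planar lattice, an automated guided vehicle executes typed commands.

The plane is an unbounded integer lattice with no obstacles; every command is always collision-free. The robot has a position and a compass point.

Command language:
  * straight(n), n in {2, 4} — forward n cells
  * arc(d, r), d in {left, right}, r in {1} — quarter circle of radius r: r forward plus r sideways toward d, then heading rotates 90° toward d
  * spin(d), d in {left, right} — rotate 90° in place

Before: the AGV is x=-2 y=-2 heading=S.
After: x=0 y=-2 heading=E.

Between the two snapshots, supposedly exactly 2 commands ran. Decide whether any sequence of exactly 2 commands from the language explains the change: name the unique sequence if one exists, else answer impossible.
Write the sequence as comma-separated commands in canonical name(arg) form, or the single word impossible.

key: running straight(2) before spin(left) would end elsewhere — order is forced
from: x=-2 y=-2 heading=S
step 1 (spin(left)): x=-2 y=-2 heading=E
step 2 (straight(2)): x=0 y=-2 heading=E
all 36 alternatives checked — unique.

spin(left), straight(2)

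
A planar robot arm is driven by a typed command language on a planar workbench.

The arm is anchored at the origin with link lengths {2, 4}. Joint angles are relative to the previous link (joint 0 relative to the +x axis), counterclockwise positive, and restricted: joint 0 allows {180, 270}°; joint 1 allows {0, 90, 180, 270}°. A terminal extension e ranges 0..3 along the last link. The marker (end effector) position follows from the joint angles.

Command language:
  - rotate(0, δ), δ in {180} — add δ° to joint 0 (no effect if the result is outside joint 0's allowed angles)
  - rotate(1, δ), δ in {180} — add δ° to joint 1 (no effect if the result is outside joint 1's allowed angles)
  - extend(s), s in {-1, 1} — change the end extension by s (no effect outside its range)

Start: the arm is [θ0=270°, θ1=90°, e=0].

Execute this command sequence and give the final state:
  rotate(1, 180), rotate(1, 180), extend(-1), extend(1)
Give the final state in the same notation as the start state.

[θ0=270°, θ1=90°, e=1]

initial: [θ0=270°, θ1=90°, e=0]
1. rotate(1, 180) → [θ0=270°, θ1=270°, e=0]
2. rotate(1, 180) → [θ0=270°, θ1=90°, e=0]
3. extend(-1) → [θ0=270°, θ1=90°, e=0]
4. extend(1) → [θ0=270°, θ1=90°, e=1]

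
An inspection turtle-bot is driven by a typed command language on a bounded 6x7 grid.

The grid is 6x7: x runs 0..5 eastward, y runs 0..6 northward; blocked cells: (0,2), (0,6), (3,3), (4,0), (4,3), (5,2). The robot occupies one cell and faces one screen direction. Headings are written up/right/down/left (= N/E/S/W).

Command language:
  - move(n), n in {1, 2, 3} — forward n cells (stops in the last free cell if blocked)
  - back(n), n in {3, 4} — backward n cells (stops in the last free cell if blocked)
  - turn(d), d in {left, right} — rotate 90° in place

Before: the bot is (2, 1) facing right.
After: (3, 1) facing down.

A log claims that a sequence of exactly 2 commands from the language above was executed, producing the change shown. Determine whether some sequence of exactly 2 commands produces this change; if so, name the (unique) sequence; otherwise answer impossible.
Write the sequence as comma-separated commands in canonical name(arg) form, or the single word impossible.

move(1), turn(right)

key: order matters: swapping move(1) and turn(right) lands elsewhere
from: (2, 1) facing right
step 1 (move(1)): (3, 1) facing right
step 2 (turn(right)): (3, 1) facing down
no rival 2-sequence matches.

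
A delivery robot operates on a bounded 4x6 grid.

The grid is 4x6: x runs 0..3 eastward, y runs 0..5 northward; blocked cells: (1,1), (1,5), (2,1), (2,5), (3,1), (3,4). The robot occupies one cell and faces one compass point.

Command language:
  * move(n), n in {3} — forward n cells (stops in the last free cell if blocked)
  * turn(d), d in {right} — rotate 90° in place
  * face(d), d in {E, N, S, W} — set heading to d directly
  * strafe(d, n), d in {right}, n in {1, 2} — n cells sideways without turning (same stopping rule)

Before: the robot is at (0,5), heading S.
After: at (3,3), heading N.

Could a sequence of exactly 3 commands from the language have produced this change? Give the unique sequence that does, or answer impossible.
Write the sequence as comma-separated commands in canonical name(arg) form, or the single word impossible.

impossible

no 3-step route produces this change.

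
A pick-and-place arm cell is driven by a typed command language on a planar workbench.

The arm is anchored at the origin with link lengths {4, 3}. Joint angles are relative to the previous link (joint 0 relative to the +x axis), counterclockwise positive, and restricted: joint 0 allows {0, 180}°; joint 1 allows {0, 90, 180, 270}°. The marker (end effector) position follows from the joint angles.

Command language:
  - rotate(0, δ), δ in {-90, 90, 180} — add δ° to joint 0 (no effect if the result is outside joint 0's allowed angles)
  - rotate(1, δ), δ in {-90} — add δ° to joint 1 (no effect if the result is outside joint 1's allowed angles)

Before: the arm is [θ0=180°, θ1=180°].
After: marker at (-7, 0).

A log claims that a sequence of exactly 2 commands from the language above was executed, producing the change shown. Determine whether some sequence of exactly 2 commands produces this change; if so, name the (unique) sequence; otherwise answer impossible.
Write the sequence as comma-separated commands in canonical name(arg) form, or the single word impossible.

start: [θ0=180°, θ1=180°]
step 1 (rotate(1, -90)): [θ0=180°, θ1=90°]
step 2 (rotate(1, -90)): [θ0=180°, θ1=0°]
uniquely the one of 16 2-step routes that fits.

rotate(1, -90), rotate(1, -90)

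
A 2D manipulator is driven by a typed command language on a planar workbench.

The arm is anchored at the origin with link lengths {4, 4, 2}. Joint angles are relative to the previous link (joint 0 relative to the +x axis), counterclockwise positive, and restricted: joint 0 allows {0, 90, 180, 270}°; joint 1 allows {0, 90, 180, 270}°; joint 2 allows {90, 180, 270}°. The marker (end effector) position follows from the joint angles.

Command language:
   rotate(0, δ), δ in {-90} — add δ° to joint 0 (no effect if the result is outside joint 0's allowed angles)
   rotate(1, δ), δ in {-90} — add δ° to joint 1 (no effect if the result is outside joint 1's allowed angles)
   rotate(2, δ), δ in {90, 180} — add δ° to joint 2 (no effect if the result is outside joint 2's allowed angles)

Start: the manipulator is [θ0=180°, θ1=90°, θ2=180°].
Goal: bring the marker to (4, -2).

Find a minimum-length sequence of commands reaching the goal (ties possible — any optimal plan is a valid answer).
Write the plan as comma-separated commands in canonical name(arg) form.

initial: [θ0=180°, θ1=90°, θ2=180°]
t=1 rotate(1, -90) ⇒ [θ0=180°, θ1=0°, θ2=180°]
t=2 rotate(1, -90) ⇒ [θ0=180°, θ1=270°, θ2=180°]
t=3 rotate(0, -90) ⇒ [θ0=90°, θ1=270°, θ2=180°]
t=4 rotate(0, -90) ⇒ [θ0=0°, θ1=270°, θ2=180°]
nothing shorter than 4 reaches the goal.

rotate(1, -90), rotate(1, -90), rotate(0, -90), rotate(0, -90)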